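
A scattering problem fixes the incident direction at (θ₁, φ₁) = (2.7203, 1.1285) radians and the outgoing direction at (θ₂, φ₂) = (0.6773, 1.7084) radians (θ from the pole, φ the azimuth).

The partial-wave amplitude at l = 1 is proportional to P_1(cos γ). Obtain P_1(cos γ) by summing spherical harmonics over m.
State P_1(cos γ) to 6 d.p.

Addition theorem: P_1(cos γ) = (4π/3) Σ_m Y*_{lm}(Ω₁) Y_{lm}(Ω₂), m = −1…1:
  m=-1: Y*=(0.060473, 0.127691)  Y=(-0.029700, -0.214472)  product (0.025590, -0.016762)
  m=+0: Y*=(-0.445880, -0.000000)  Y=(0.380752, 0.000000)  product (-0.169770, -0.000000)
  m=+1: Y*=(-0.060473, 0.127691)  Y=(0.029700, -0.214472)  product (0.025590, 0.016762)
Accumulated sum (-0.118590, 0.000000); after 4π/(2l+1) scaling, (-0.496747, 0.000000) ⇒ P_1 = -0.496747

-0.496747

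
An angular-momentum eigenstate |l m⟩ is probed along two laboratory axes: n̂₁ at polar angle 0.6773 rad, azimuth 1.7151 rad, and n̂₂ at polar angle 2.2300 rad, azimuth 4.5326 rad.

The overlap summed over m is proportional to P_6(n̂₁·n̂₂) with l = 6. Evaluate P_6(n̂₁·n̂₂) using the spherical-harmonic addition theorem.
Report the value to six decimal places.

0.150920

Summing Y*_{l m}(θ₁,φ₁)·Y_{l m}(θ₂,φ₂) over m ∈ [−6, 6]; prefactor 4π/(2·6+1) = 0.966644:
  [-6]  conj(Y_{6,-6})(Ω₁) = (-0.018964, -0.022289) ; Y_{6,-6}(Ω₂) = (-0.055683, -0.103878) ; Δ = (-0.001259, 0.003211)
  [-5]  conj(Y_{6,-5})(Ω₁) = (-0.083264, 0.094644) ; Y_{6,-5}(Ω₂) = (0.247597, -0.196907) ; Δ = (-0.001980, 0.039829)
  [-4]  conj(Y_{6,-4})(Ω₁) = (0.261932, 0.170569) ; Y_{6,-4}(Ω₂) = (0.327686, 0.286914) ; Δ = (0.036893, 0.131045)
  [-3]  conj(Y_{6,-3})(Ω₁) = (0.192870, -0.417333) ; Y_{6,-3}(Ω₂) = (-0.114020, 0.190488) ; Δ = (0.057506, 0.084324)
  [-2]  conj(Y_{6,-2})(Ω₁) = (-0.274495, -0.081497) ; Y_{6,-2}(Ω₂) = (0.211152, 0.079377) ; Δ = (-0.051491, -0.038997)
  [-1]  conj(Y_{6,-1})(Ω₁) = (0.030338, -0.208775) ; Y_{6,-1}(Ω₂) = (-0.057430, 0.315980) ; Δ = (0.064226, 0.021576)
  [+0]  conj(Y_{6,0})(Ω₁) = (-0.360394, -0.000000) ; Y_{6,0}(Ω₂) = (0.143348, 0.000000) ; Δ = (-0.051662, -0.000000)
  [+1]  conj(Y_{6,1})(Ω₁) = (-0.030338, -0.208775) ; Y_{6,1}(Ω₂) = (0.057430, 0.315980) ; Δ = (0.064226, -0.021576)
  [+2]  conj(Y_{6,2})(Ω₁) = (-0.274495, 0.081497) ; Y_{6,2}(Ω₂) = (0.211152, -0.079377) ; Δ = (-0.051491, 0.038997)
  [+3]  conj(Y_{6,3})(Ω₁) = (-0.192870, -0.417333) ; Y_{6,3}(Ω₂) = (0.114020, 0.190488) ; Δ = (0.057506, -0.084324)
  [+4]  conj(Y_{6,4})(Ω₁) = (0.261932, -0.170569) ; Y_{6,4}(Ω₂) = (0.327686, -0.286914) ; Δ = (0.036893, -0.131045)
  [+5]  conj(Y_{6,5})(Ω₁) = (0.083264, 0.094644) ; Y_{6,5}(Ω₂) = (-0.247597, -0.196907) ; Δ = (-0.001980, -0.039829)
  [+6]  conj(Y_{6,6})(Ω₁) = (-0.018964, 0.022289) ; Y_{6,6}(Ω₂) = (-0.055683, 0.103878) ; Δ = (-0.001259, -0.003211)
Total Σ_m = (0.156127, 0.000000). Multiply by 0.966644: (0.150920, 0.000000). P_6(cos γ) = 0.150920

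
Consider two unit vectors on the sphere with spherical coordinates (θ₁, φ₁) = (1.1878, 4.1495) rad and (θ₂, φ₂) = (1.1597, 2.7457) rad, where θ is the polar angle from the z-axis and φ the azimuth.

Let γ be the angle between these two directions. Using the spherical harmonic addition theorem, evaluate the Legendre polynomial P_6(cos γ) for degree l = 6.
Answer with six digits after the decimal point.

Term-by-term m-sum for l=6 (normalisation 4π/13 = 0.966644):
  [-6]  conj(Y_{6,-6})(Ω₁) = 0.29913 - 0.07185j ; Y_{6,-6}(Ω₂) = -0.20653 + 0.19877j ; Δ = -0.04750 + 0.07430j
  [-5]  conj(Y_{6,-5})(Ω₁) = -0.13797 + 0.40659j ; Y_{6,-5}(Ω₂) = 0.17201 - 0.39722j ; Δ = 0.13777 + 0.12474j
  [-4]  conj(Y_{6,-4})(Ω₁) = -0.08912 - 0.11004j ; Y_{6,-4}(Ω₂) = -0.00243 + 0.19060j ; Δ = 0.02119 - 0.01672j
  [-3]  conj(Y_{6,-3})(Ω₁) = -0.28238 + 0.03344j ; Y_{6,-3}(Ω₂) = 0.09320 + 0.23124j ; Δ = -0.03405 - 0.06218j
  [-2]  conj(Y_{6,-2})(Ω₁) = 0.10496 - 0.22008j ; Y_{6,-2}(Ω₂) = -0.19861 - 0.20116j ; Δ = -0.06512 + 0.02260j
  [-1]  conj(Y_{6,-1})(Ω₁) = -0.11080 - 0.17560j ; Y_{6,-1}(Ω₂) = -0.14631 - 0.06115j ; Δ = 0.00547 + 0.03247j
  [+0]  conj(Y_{6,0})(Ω₁) = 0.26377 + 0.00000j ; Y_{6,0}(Ω₂) = 0.29721 + 0.00000j ; Δ = 0.07839 + 0.00000j
  [+1]  conj(Y_{6,1})(Ω₁) = 0.11080 - 0.17560j ; Y_{6,1}(Ω₂) = 0.14631 - 0.06115j ; Δ = 0.00547 - 0.03247j
  [+2]  conj(Y_{6,2})(Ω₁) = 0.10496 + 0.22008j ; Y_{6,2}(Ω₂) = -0.19861 + 0.20116j ; Δ = -0.06512 - 0.02260j
  [+3]  conj(Y_{6,3})(Ω₁) = 0.28238 + 0.03344j ; Y_{6,3}(Ω₂) = -0.09320 + 0.23124j ; Δ = -0.03405 + 0.06218j
  [+4]  conj(Y_{6,4})(Ω₁) = -0.08912 + 0.11004j ; Y_{6,4}(Ω₂) = -0.00243 - 0.19060j ; Δ = 0.02119 + 0.01672j
  [+5]  conj(Y_{6,5})(Ω₁) = 0.13797 + 0.40659j ; Y_{6,5}(Ω₂) = -0.17201 - 0.39722j ; Δ = 0.13777 - 0.12474j
  [+6]  conj(Y_{6,6})(Ω₁) = 0.29913 + 0.07185j ; Y_{6,6}(Ω₂) = -0.20653 - 0.19877j ; Δ = -0.04750 - 0.07430j
Σ over m = 0.11393 + 0.00000j; ×(4π/13) → 0.11013 + 0.00000j. Real part: 0.110128

0.110128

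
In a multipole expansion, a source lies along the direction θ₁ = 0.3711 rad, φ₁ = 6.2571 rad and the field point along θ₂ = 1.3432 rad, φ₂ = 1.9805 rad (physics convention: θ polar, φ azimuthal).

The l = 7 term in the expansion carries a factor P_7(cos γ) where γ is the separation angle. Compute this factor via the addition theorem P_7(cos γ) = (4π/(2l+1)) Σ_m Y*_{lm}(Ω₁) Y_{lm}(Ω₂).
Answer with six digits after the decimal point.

Expand P_7 via completeness: Σ_{m} conj(Y_{7,m}) at Ω₁ times Y_{7,m} at Ω₂ —
  term(m=-7) = (0.000016, -0.000171)   from Y*(Ω₁)=(0.000406, -0.000075), Y(Ω₂)=(0.112555, -0.400966)
  term(m=-6) = (0.001237, 0.000720)   from Y*(Ω₁)=(0.003917, -0.000618), Y(Ω₂)=(0.279866, 0.227882)
  term(m=-5) = (0.002116, -0.001473)   from Y*(Ω₁)=(0.023480, -0.003080), Y(Ω₂)=(0.096691, -0.050059)
  term(m=-4) = (0.005865, 0.033690)   from Y*(Ω₁)=(0.097523, -0.010213), Y(Ω₂)=(0.023703, 0.347937)
  term(m=-3) = (0.000292, 0.000079)   from Y*(Ω₁)=(0.281626, -0.022084), Y(Ω₂)=(0.001010, 0.000359)
  term(m=-2) = (-0.110406, 0.131287)   from Y*(Ω₁)=(0.523296, -0.027325), Y(Ω₂)=(-0.223474, 0.239216)
  term(m=-1) = (-0.007834, -0.016823)   from Y*(Ω₁)=(0.461023, -0.012029), Y(Ω₂)=(-0.016029, -0.036909)
  term(m=+0) = (0.063099, 0.000000)   from Y*(Ω₁)=(-0.197819, -0.000000), Y(Ω₂)=(-0.318971, 0.000000)
  term(m=+1) = (-0.007834, 0.016823)   from Y*(Ω₁)=(-0.461023, -0.012029), Y(Ω₂)=(0.016029, -0.036909)
  term(m=+2) = (-0.110406, -0.131287)   from Y*(Ω₁)=(0.523296, 0.027325), Y(Ω₂)=(-0.223474, -0.239216)
  term(m=+3) = (0.000292, -0.000079)   from Y*(Ω₁)=(-0.281626, -0.022084), Y(Ω₂)=(-0.001010, 0.000359)
  term(m=+4) = (0.005865, -0.033690)   from Y*(Ω₁)=(0.097523, 0.010213), Y(Ω₂)=(0.023703, -0.347937)
  term(m=+5) = (0.002116, 0.001473)   from Y*(Ω₁)=(-0.023480, -0.003080), Y(Ω₂)=(-0.096691, -0.050059)
  term(m=+6) = (0.001237, -0.000720)   from Y*(Ω₁)=(0.003917, 0.000618), Y(Ω₂)=(0.279866, -0.227882)
  term(m=+7) = (0.000016, 0.000171)   from Y*(Ω₁)=(-0.000406, -0.000075), Y(Ω₂)=(-0.112555, -0.400966)
Σ over m = (-0.154329, 0.000000); ×(4π/15) → (-0.129291, 0.000000). Real part: -0.129291

-0.129291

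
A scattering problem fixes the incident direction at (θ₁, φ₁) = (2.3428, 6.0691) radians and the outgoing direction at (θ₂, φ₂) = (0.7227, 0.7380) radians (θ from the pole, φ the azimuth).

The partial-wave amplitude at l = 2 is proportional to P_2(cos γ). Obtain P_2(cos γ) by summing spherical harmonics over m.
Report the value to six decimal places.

-0.407496

Summing Y*_{l m}(θ₁,φ₁)·Y_{l m}(θ₂,φ₂) over m ∈ [−2, 2]; prefactor 4π/(2·2+1) = 2.513274:
  term(m=-2) = -0.01097 - 0.03167j   from Y*(Ω₁)=0.18041 - 0.08234j, Y(Ω₂)=0.01599 - 0.16822j
  term(m=-1) = -0.08583 + 0.12055j   from Y*(Ω₁)=-0.37732 + 0.08204j, Y(Ω₂)=0.28353 - 0.25785j
  term(m=+0) = 0.03145 + 0.00000j   from Y*(Ω₁)=0.14502 + 0.00000j, Y(Ω₂)=0.21686 + 0.00000j
  term(m=+1) = -0.08583 - 0.12055j   from Y*(Ω₁)=0.37732 + 0.08204j, Y(Ω₂)=-0.28353 - 0.25785j
  term(m=+2) = -0.01097 + 0.03167j   from Y*(Ω₁)=0.18041 + 0.08234j, Y(Ω₂)=0.01599 + 0.16822j
Σ over m = -0.16214 + 0.00000j; ×(4π/5) → -0.40750 + 0.00000j. Real part: -0.407496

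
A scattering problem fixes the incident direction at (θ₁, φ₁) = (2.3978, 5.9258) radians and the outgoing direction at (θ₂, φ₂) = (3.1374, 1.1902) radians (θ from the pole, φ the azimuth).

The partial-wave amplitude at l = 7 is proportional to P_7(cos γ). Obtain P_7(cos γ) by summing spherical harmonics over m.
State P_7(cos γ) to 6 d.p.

0.021969

Addition theorem: P_7(cos γ) = (4π/15) Σ_m Y*_{lm}(Ω₁) Y_{lm}(Ω₂), m = −7…7:
  [-7]  conj(Y_{7,-7})(Ω₁) = -0.02617 - 0.01948j ; Y_{7,-7}(Ω₂) = -0.00000 - 0.00000j ; Δ = -0.00000 + 0.00000j
  [-6]  conj(Y_{7,-6})(Ω₁) = 0.07198 + 0.11144j ; Y_{7,-6}(Ω₂) = -0.00000 + 0.00000j ; Δ = -0.00000 - 0.00000j
  [-5]  conj(Y_{7,-5})(Ω₁) = -0.06764 - 0.30805j ; Y_{7,-5}(Ω₂) = 0.00000 + 0.00000j ; Δ = 0.00000 - 0.00000j
  [-4]  conj(Y_{7,-4})(Ω₁) = -0.06456 + 0.45401j ; Y_{7,-4}(Ω₂) = -0.00000 - 0.00000j ; Δ = 0.00000 + 0.00000j
  [-3]  conj(Y_{7,-3})(Ω₁) = 0.15104 - 0.27737j ; Y_{7,-3}(Ω₂) = -0.00000 + 0.00000j ; Δ = -0.00000 + 0.00000j
  [-2]  conj(Y_{7,-2})(Ω₁) = 0.10491 - 0.09105j ; Y_{7,-2}(Ω₂) = 0.00010 + 0.00009j ; Δ = 0.00002 + 0.00000j
  [-1]  conj(Y_{7,-1})(Ω₁) = -0.36169 + 0.13506j ; Y_{7,-1}(Ω₂) = 0.00637 - 0.01591j ; Δ = -0.00015 + 0.00661j
  [+0]  conj(Y_{7,0})(Ω₁) = -0.02426 + 0.00000j ; Y_{7,0}(Ω₂) = -1.09228 + 0.00000j ; Δ = 0.02649 + 0.00000j
  [+1]  conj(Y_{7,1})(Ω₁) = 0.36169 + 0.13506j ; Y_{7,1}(Ω₂) = -0.00637 - 0.01591j ; Δ = -0.00015 - 0.00661j
  [+2]  conj(Y_{7,2})(Ω₁) = 0.10491 + 0.09105j ; Y_{7,2}(Ω₂) = 0.00010 - 0.00009j ; Δ = 0.00002 - 0.00000j
  [+3]  conj(Y_{7,3})(Ω₁) = -0.15104 - 0.27737j ; Y_{7,3}(Ω₂) = 0.00000 + 0.00000j ; Δ = -0.00000 - 0.00000j
  [+4]  conj(Y_{7,4})(Ω₁) = -0.06456 - 0.45401j ; Y_{7,4}(Ω₂) = -0.00000 + 0.00000j ; Δ = 0.00000 - 0.00000j
  [+5]  conj(Y_{7,5})(Ω₁) = 0.06764 - 0.30805j ; Y_{7,5}(Ω₂) = -0.00000 + 0.00000j ; Δ = 0.00000 + 0.00000j
  [+6]  conj(Y_{7,6})(Ω₁) = 0.07198 - 0.11144j ; Y_{7,6}(Ω₂) = -0.00000 - 0.00000j ; Δ = -0.00000 + 0.00000j
  [+7]  conj(Y_{7,7})(Ω₁) = 0.02617 - 0.01948j ; Y_{7,7}(Ω₂) = 0.00000 - 0.00000j ; Δ = -0.00000 - 0.00000j
Total Σ_m = 0.02622 - 0.00000j. Multiply by 0.837758: 0.02197 - 0.00000j. P_7(cos γ) = 0.021969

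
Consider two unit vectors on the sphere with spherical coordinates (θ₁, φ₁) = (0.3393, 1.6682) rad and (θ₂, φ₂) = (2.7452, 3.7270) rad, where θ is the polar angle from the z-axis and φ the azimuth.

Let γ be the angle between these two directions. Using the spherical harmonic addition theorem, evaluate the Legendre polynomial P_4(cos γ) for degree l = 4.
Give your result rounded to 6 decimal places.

Addition theorem: P_4(cos γ) = (4π/9) Σ_m Y*_{lm}(Ω₁) Y_{lm}(Ω₂), m = −4…4:
  term(m=-4) = -0.00002 - 0.00005j   from Y*(Ω₁)=0.00502 + 0.00206j, Y(Ω₂)=-0.00685 - 0.00705j
  term(m=-3) = -0.00288 - 0.00031j   from Y*(Ω₁)=0.01254 - 0.04167j, Y(Ω₂)=-0.01225 - 0.06531j
  term(m=-2) = -0.02681 + 0.03963j   from Y*(Ω₁)=-0.18994 - 0.03748j, Y(Ω₂)=0.09625 - 0.22766j
  term(m=-1) = 0.11183 + 0.21067j   from Y*(Ω₁)=-0.04656 + 0.47651j, Y(Ω₂)=0.41520 - 0.27525j
  term(m=+0) = 0.12596 + 0.00000j   from Y*(Ω₁)=0.42299 + 0.00000j, Y(Ω₂)=0.29779 + 0.00000j
  term(m=+1) = 0.11183 - 0.21067j   from Y*(Ω₁)=0.04656 + 0.47651j, Y(Ω₂)=-0.41520 - 0.27525j
  term(m=+2) = -0.02681 - 0.03963j   from Y*(Ω₁)=-0.18994 + 0.03748j, Y(Ω₂)=0.09625 + 0.22766j
  term(m=+3) = -0.00288 + 0.00031j   from Y*(Ω₁)=-0.01254 - 0.04167j, Y(Ω₂)=0.01225 - 0.06531j
  term(m=+4) = -0.00002 + 0.00005j   from Y*(Ω₁)=0.00502 - 0.00206j, Y(Ω₂)=-0.00685 + 0.00705j
Total Σ_m = 0.29020 + 0.00000j. Multiply by 1.396263: 0.40519 + 0.00000j. P_4(cos γ) = 0.405194

0.405194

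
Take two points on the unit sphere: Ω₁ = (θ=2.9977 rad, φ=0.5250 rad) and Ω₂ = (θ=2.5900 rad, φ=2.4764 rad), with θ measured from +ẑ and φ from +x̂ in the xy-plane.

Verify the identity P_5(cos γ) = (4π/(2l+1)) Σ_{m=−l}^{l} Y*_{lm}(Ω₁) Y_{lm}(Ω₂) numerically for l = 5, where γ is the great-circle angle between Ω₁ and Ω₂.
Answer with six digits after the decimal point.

Summing Y*_{l m}(θ₁,φ₁)·Y_{l m}(θ₂,φ₂) over m ∈ [−5, 5]; prefactor 4π/(2·5+1) = 1.142397:
  [-5]  conj(Y_{5,-5})(Ω₁) = -0.000024+0.000014i ; Y_{5,-5}(Ω₂) = +0.018033+0.003363i ; Δ = -0.000000+0.000000i
  [-4]  conj(Y_{5,-4})(Ω₁) = +0.000310-0.000530i ; Y_{5,-4}(Ω₂) = +0.083586-0.043603i ; Δ = +0.000003-0.000058i
  [-3]  conj(Y_{5,-3})(Ω₁) = -0.000034+0.007972i ; Y_{5,-3}(Ω₂) = +0.113432-0.250778i ; Δ = +0.001995+0.000913i
  [-2]  conj(Y_{5,-2})(Ω₁) = -0.033263-0.057987i ; Y_{5,-2}(Ω₂) = -0.111006-0.452806i ; Δ = -0.022565+0.021498i
  [-1]  conj(Y_{5,-1})(Ω₁) = +0.295407+0.171106i ; Y_{5,-1}(Ω₂) = -0.250162-0.196242i ; Δ = -0.040322-0.100775i
  [+0]  conj(Y_{5,0})(Ω₁) = -0.795739-0.000000i ; Y_{5,0}(Ω₂) = +0.261719+0.000000i ; Δ = -0.208260-0.000000i
  [+1]  conj(Y_{5,1})(Ω₁) = -0.295407+0.171106i ; Y_{5,1}(Ω₂) = +0.250162-0.196242i ; Δ = -0.040322+0.100775i
  [+2]  conj(Y_{5,2})(Ω₁) = -0.033263+0.057987i ; Y_{5,2}(Ω₂) = -0.111006+0.452806i ; Δ = -0.022565-0.021498i
  [+3]  conj(Y_{5,3})(Ω₁) = +0.000034+0.007972i ; Y_{5,3}(Ω₂) = -0.113432-0.250778i ; Δ = +0.001995-0.000913i
  [+4]  conj(Y_{5,4})(Ω₁) = +0.000310+0.000530i ; Y_{5,4}(Ω₂) = +0.083586+0.043603i ; Δ = +0.000003+0.000058i
  [+5]  conj(Y_{5,5})(Ω₁) = +0.000024+0.000014i ; Y_{5,5}(Ω₂) = -0.018033+0.003363i ; Δ = -0.000000-0.000000i
Σ over m = -0.330037-0.000000i; ×(4π/11) → -0.377034-0.000000i. Real part: -0.377034

-0.377034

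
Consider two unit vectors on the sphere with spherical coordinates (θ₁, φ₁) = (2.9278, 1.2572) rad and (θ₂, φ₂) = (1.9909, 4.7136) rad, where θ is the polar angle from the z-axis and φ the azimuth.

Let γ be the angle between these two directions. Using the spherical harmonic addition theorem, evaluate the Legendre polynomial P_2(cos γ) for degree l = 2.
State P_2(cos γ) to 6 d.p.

-0.431068

Term-by-term m-sum for l=2 (normalisation 4π/5 = 2.513274):
  term(m=-2) = 0.00453 - 0.00330j   from Y*(Ω₁)=-0.01408 + 0.01020j, Y(Ω₂)=-0.32202 + 0.00078j
  term(m=-1) = -0.04382 + 0.01427j   from Y*(Ω₁)=-0.04941 - 0.15237j, Y(Ω₂)=-0.00035 - 0.28769j
  term(m=+0) = -0.09293 + 0.00000j   from Y*(Ω₁)=0.58819 + 0.00000j, Y(Ω₂)=-0.15800 + 0.00000j
  term(m=+1) = -0.04382 - 0.01427j   from Y*(Ω₁)=0.04941 - 0.15237j, Y(Ω₂)=0.00035 - 0.28769j
  term(m=+2) = 0.00453 + 0.00330j   from Y*(Ω₁)=-0.01408 - 0.01020j, Y(Ω₂)=-0.32202 - 0.00078j
Total Σ_m = -0.17152 - 0.00000j. Multiply by 2.513274: -0.43107 - 0.00000j. P_2(cos γ) = -0.431068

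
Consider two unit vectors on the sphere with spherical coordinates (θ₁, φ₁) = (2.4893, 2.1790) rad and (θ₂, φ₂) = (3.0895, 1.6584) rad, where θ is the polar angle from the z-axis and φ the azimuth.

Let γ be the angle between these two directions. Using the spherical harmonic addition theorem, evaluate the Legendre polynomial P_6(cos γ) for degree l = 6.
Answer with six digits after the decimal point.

Expand P_6 via completeness: Σ_{m} conj(Y_{6,m}) at Ω₁ times Y_{6,m} at Ω₂ —
  m=-6: 0.02112 + 0.01175j × -0.00000 + 0.00000j = -0.00000 + 0.00000j  (running Σ = -0.00000 + 0.00000j)
  m=-5: 0.01100 + 0.10904j × 0.00000 + 0.00000j = -0.00000 + 0.00000j  (running Σ = -0.00000 + 0.00000j)
  m=-4: -0.21868 + 0.18750j × 0.00002 - 0.00001j = -0.00000 + 0.00001j  (running Σ = -0.00000 + 0.00001j)
  m=-3: -0.44233 - 0.11474j × -0.00019 - 0.00071j = 0.00000 + 0.00033j  (running Σ = -0.00000 + 0.00034j)
  m=-2: -0.11636 - 0.31447j × -0.01380 + 0.00244j = 0.00237 + 0.00406j  (running Σ = 0.00237 + 0.00440j)
  m=-1: -0.08907 + 0.12793j × 0.01481 + 0.16864j = -0.02289 - 0.01313j  (running Σ = -0.02052 - 0.00873j)
  m=0: -0.39021 + 0.00000j × 0.98833 + 0.00000j = -0.38565 + 0.00000j  (running Σ = -0.40617 - 0.00873j)
  m=1: 0.08907 + 0.12793j × -0.01481 + 0.16864j = -0.02289 + 0.01313j  (running Σ = -0.42907 + 0.00440j)
  m=2: -0.11636 + 0.31447j × -0.01380 - 0.00244j = 0.00237 - 0.00406j  (running Σ = -0.42669 + 0.00034j)
  m=3: 0.44233 - 0.11474j × 0.00019 - 0.00071j = 0.00000 - 0.00033j  (running Σ = -0.42669 + 0.00001j)
  m=4: -0.21868 - 0.18750j × 0.00002 + 0.00001j = -0.00000 - 0.00001j  (running Σ = -0.42669 + 0.00000j)
  m=5: -0.01100 + 0.10904j × -0.00000 + 0.00000j = -0.00000 - 0.00000j  (running Σ = -0.42669 + 0.00000j)
  m=6: 0.02112 - 0.01175j × -0.00000 - 0.00000j = -0.00000 - 0.00000j  (running Σ = -0.42669 - 0.00000j)
Σ over m = -0.42669 - 0.00000j; ×(4π/13) → -0.41246 - 0.00000j. Real part: -0.412461

-0.412461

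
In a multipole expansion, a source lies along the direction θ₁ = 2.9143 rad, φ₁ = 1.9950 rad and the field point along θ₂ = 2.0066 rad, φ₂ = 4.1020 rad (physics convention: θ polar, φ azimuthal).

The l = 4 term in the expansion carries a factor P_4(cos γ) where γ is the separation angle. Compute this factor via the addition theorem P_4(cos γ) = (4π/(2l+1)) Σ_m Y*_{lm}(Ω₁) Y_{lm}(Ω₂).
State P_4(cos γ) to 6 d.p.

Addition theorem: P_4(cos γ) = (4π/9) Σ_m Y*_{lm}(Ω₁) Y_{lm}(Ω₂), m = −4…4:
  term(m=-4) = -0.000185-0.000286i   from Y*(Ω₁)=-0.000143+0.001132i, Y(Ω₂)=-0.228578+0.192543i
  term(m=-3) = +0.005489-0.000208i   from Y*(Ω₁)=-0.013338+0.004099i, Y(Ω₂)=-0.380368-0.101337i
  term(m=-2) = -0.003117+0.005728i   from Y*(Ω₁)=-0.063395-0.071933i, Y(Ω₂)=-0.023324-0.063892i
  term(m=-1) = +0.061360+0.103251i   from Y*(Ω₁)=+0.155804-0.344986i, Y(Ω₂)=-0.181868+0.259998i
  term(m=+0) = -0.083711+0.000000i   from Y*(Ω₁)=+0.640966-0.000000i, Y(Ω₂)=-0.130602+0.000000i
  term(m=+1) = +0.061360-0.103251i   from Y*(Ω₁)=-0.155804-0.344986i, Y(Ω₂)=+0.181868+0.259998i
  term(m=+2) = -0.003117-0.005728i   from Y*(Ω₁)=-0.063395+0.071933i, Y(Ω₂)=-0.023324+0.063892i
  term(m=+3) = +0.005489+0.000208i   from Y*(Ω₁)=+0.013338+0.004099i, Y(Ω₂)=+0.380368-0.101337i
  term(m=+4) = -0.000185+0.000286i   from Y*(Ω₁)=-0.000143-0.001132i, Y(Ω₂)=-0.228578-0.192543i
Σ over m = +0.043381-0.000000i; ×(4π/9) → +0.060571-0.000000i. Real part: 0.060571

0.060571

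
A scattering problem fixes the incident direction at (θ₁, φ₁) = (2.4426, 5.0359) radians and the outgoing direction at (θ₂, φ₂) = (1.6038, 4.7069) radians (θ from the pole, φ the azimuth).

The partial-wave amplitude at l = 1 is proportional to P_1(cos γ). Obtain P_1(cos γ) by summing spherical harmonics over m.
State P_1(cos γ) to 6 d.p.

0.633864

Summing Y*_{l m}(θ₁,φ₁)·Y_{l m}(θ₂,φ₂) over m ∈ [−1, 1]; prefactor 4π/(2·1+1) = 4.188790:
  [-1]  conj(Y_{1,-1})(Ω₁) = (0.070671, -0.210775) ; Y_{1,-1}(Ω₂) = (-0.001895, 0.345301) ; Δ = (0.072647, 0.024802)
  [+0]  conj(Y_{1,0})(Ω₁) = (-0.374021, -0.000000) ; Y_{1,0}(Ω₂) = (-0.016123, 0.000000) ; Δ = (0.006030, 0.000000)
  [+1]  conj(Y_{1,1})(Ω₁) = (-0.070671, -0.210775) ; Y_{1,1}(Ω₂) = (0.001895, 0.345301) ; Δ = (0.072647, -0.024802)
Accumulated sum (0.151324, 0.000000); after 4π/(2l+1) scaling, (0.633864, 0.000000) ⇒ P_1 = 0.633864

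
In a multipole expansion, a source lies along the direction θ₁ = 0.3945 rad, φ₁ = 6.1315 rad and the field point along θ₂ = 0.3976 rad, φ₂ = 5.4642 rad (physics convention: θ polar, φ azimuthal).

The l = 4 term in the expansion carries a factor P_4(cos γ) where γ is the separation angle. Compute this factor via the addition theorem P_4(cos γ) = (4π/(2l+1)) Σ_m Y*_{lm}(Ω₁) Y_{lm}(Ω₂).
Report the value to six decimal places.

Expand P_4 via completeness: Σ_{m} conj(Y_{4,m}) at Ω₁ times Y_{4,m} at Ω₂ —
  [-4]  conj(Y_{4,-4})(Ω₁) = +0.007933-0.005506i ; Y_{4,-4}(Ω₂) = -0.009858-0.001332i ; Δ = -0.000086+0.000044i
  [-3]  conj(Y_{4,-3})(Ω₁) = +0.058931-0.028835i ; Y_{4,-3}(Ω₂) = -0.051898+0.042367i ; Δ = -0.001837+0.003993i
  [-2]  conj(Y_{4,-2})(Ω₁) = +0.234194-0.073310i ; Y_{4,-2}(Ω₂) = -0.016666+0.247731i ; Δ = +0.014258+0.059239i
  [-1]  conj(Y_{4,-1})(Ω₁) = +0.492156-0.075231i ; Y_{4,-1}(Ω₂) = +0.340333+0.363998i ; Δ = +0.194881+0.153540i
  [+0]  conj(Y_{4,0})(Ω₁) = +0.302004-0.000000i ; Y_{4,0}(Ω₂) = +0.295099+0.000000i ; Δ = +0.089121+0.000000i
  [+1]  conj(Y_{4,1})(Ω₁) = -0.492156-0.075231i ; Y_{4,1}(Ω₂) = -0.340333+0.363998i ; Δ = +0.194881-0.153540i
  [+2]  conj(Y_{4,2})(Ω₁) = +0.234194+0.073310i ; Y_{4,2}(Ω₂) = -0.016666-0.247731i ; Δ = +0.014258-0.059239i
  [+3]  conj(Y_{4,3})(Ω₁) = -0.058931-0.028835i ; Y_{4,3}(Ω₂) = +0.051898+0.042367i ; Δ = -0.001837-0.003993i
  [+4]  conj(Y_{4,4})(Ω₁) = +0.007933+0.005506i ; Y_{4,4}(Ω₂) = -0.009858+0.001332i ; Δ = -0.000086-0.000044i
Σ over m = +0.503554-0.000000i; ×(4π/9) → +0.703094-0.000000i. Real part: 0.703094

0.703094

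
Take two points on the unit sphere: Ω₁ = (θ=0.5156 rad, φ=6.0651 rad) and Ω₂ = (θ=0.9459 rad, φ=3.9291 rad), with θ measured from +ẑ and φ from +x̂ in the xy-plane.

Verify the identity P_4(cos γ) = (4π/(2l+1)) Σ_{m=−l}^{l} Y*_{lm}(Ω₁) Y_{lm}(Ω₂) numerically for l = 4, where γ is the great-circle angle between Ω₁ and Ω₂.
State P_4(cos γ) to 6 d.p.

0.082163

Term-by-term m-sum for l=4 (normalisation 4π/9 = 1.396263):
  [-4]  conj(Y_{4,-4})(Ω₁) = 0.01682 - 0.02003j ; Y_{4,-4}(Ω₂) = -0.19145 + 0.00162j ; Δ = -0.00319 + 0.00386j
  [-3]  conj(Y_{4,-3})(Ω₁) = 0.10357 - 0.07943j ; Y_{4,-3}(Ω₂) = 0.27795 + 0.27446j ; Δ = 0.05059 + 0.00635j
  [-2]  conj(Y_{4,-2})(Ω₁) = 0.31683 - 0.14768j ; Y_{4,-2}(Ω₂) = -0.00130 - 0.30710j ; Δ = -0.04576 - 0.09711j
  [-1]  conj(Y_{4,-1})(Ω₁) = 0.45535 - 0.10091j ; Y_{4,-1}(Ω₂) = 0.09571 - 0.09612j ; Δ = 0.03388 - 0.05343j
  [+0]  conj(Y_{4,0})(Ω₁) = 0.03642 + 0.00000j ; Y_{4,0}(Ω₂) = -0.33510 + 0.00000j ; Δ = -0.01220 + 0.00000j
  [+1]  conj(Y_{4,1})(Ω₁) = -0.45535 - 0.10091j ; Y_{4,1}(Ω₂) = -0.09571 - 0.09612j ; Δ = 0.03388 + 0.05343j
  [+2]  conj(Y_{4,2})(Ω₁) = 0.31683 + 0.14768j ; Y_{4,2}(Ω₂) = -0.00130 + 0.30710j ; Δ = -0.04576 + 0.09711j
  [+3]  conj(Y_{4,3})(Ω₁) = -0.10357 - 0.07943j ; Y_{4,3}(Ω₂) = -0.27795 + 0.27446j ; Δ = 0.05059 - 0.00635j
  [+4]  conj(Y_{4,4})(Ω₁) = 0.01682 + 0.02003j ; Y_{4,4}(Ω₂) = -0.19145 - 0.00162j ; Δ = -0.00319 - 0.00386j
Accumulated sum 0.05884 - 0.00000j; after 4π/(2l+1) scaling, 0.08216 - 0.00000j ⇒ P_4 = 0.082163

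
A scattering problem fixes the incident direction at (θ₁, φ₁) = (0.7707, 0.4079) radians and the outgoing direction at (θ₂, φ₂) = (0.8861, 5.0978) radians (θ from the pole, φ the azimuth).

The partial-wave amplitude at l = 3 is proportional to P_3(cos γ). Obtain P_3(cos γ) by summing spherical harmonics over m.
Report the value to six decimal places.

Summing Y*_{l m}(θ₁,φ₁)·Y_{l m}(θ₂,φ₂) over m ∈ [−3, 3]; prefactor 4π/(2·3+1) = 1.795196:
  m=-3: (0.047983, 0.132644) × (-0.177493, -0.078109) = (0.001844, -0.027291)  (running Σ = (0.001844, -0.027291))
  m=-2: (0.243840, 0.259137) × (-0.278198, 0.270204) = (-0.137856, -0.006205)  (running Σ = (-0.136012, -0.033496))
  m=-1: (0.325188, 0.140526) × (0.094102, 0.231949) = (-0.001994, 0.088651)  (running Σ = (-0.138006, 0.055155))
  m=0: (-0.114190, -0.000000) × (-0.236037, 0.000000) = (0.026953, 0.000000)  (running Σ = (-0.111052, 0.055155))
  m=1: (-0.325188, 0.140526) × (-0.094102, 0.231949) = (-0.001994, -0.088651)  (running Σ = (-0.113046, -0.033496))
  m=2: (0.243840, -0.259137) × (-0.278198, -0.270204) = (-0.137856, 0.006205)  (running Σ = (-0.250902, -0.027291))
  m=3: (-0.047983, 0.132644) × (0.177493, -0.078109) = (0.001844, 0.027291)  (running Σ = (-0.249058, 0.000000))
Σ over m = (-0.249058, 0.000000); ×(4π/7) → (-0.447108, 0.000000). Real part: -0.447108

-0.447108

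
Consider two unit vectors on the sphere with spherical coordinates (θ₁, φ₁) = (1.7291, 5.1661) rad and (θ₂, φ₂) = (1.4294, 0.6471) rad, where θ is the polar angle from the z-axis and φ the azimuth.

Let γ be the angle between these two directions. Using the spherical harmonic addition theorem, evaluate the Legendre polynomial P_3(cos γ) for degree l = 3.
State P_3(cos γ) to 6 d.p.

Expand P_3 via completeness: Σ_{m} conj(Y_{3,m}) at Ω₁ times Y_{3,m} at Ω₂ —
  [-3]  conj(Y_{3,-3})(Ω₁) = -0.39297 + 0.08362j ; Y_{3,-3}(Ω₂) = -0.14659 - 0.37739j ; Δ = 0.08916 + 0.13604j
  [-2]  conj(Y_{3,-2})(Ω₁) = 0.09674 + 0.12379j ; Y_{3,-2}(Ω₂) = 0.03855 - 0.13580j ; Δ = 0.02054 - 0.00837j
  [-1]  conj(Y_{3,-1})(Ω₁) = -0.12250 + 0.25121j ; Y_{3,-1}(Ω₂) = -0.22992 + 0.17374j ; Δ = -0.01548 - 0.07904j
  [+0]  conj(Y_{3,0})(Ω₁) = 0.16918 + 0.00000j ; Y_{3,0}(Ω₂) = -0.15255 + 0.00000j ; Δ = -0.02581 + 0.00000j
  [+1]  conj(Y_{3,1})(Ω₁) = 0.12250 + 0.25121j ; Y_{3,1}(Ω₂) = 0.22992 + 0.17374j ; Δ = -0.01548 + 0.07904j
  [+2]  conj(Y_{3,2})(Ω₁) = 0.09674 - 0.12379j ; Y_{3,2}(Ω₂) = 0.03855 + 0.13580j ; Δ = 0.02054 + 0.00837j
  [+3]  conj(Y_{3,3})(Ω₁) = 0.39297 + 0.08362j ; Y_{3,3}(Ω₂) = 0.14659 - 0.37739j ; Δ = 0.08916 - 0.13604j
Total Σ_m = 0.16264 + 0.00000j. Multiply by 1.795196: 0.29197 + 0.00000j. P_3(cos γ) = 0.291970

0.291970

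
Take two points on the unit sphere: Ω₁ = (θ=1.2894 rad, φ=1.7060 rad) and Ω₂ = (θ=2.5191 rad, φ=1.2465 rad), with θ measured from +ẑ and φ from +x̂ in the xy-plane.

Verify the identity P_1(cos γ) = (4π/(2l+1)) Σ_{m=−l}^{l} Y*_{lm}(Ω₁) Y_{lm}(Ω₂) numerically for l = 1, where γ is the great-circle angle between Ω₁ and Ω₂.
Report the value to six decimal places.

0.276421

Term-by-term m-sum for l=1 (normalisation 4π/3 = 4.188790):
  term(m=-1) = (0.059925, 0.029653)   from Y*(Ω₁)=(-0.044738, 0.328876), Y(Ω₂)=(0.064189, -0.190944)
  term(m=+0) = (-0.053860, 0.000000)   from Y*(Ω₁)=(0.135684, -0.000000), Y(Ω₂)=(-0.396954, 0.000000)
  term(m=+1) = (0.059925, -0.029653)   from Y*(Ω₁)=(0.044738, 0.328876), Y(Ω₂)=(-0.064189, -0.190944)
Σ over m = (0.065991, 0.000000); ×(4π/3) → (0.276421, 0.000000). Real part: 0.276421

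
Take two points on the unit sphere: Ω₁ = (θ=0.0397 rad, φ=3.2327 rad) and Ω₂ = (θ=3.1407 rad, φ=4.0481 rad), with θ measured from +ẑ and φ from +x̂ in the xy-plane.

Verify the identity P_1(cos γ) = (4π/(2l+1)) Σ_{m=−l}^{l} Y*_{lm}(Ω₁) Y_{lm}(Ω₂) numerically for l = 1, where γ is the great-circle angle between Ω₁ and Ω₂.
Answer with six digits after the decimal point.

Expand P_1 via completeness: Σ_{m} conj(Y_{1,m}) at Ω₁ times Y_{1,m} at Ω₂ —
  m=-1: Y*=-0.01366 - 0.00125j  Y=-0.00019 + 0.00024j  product 0.00000 - 0.00000j
  m=+0: Y*=0.48822 + 0.00000j  Y=-0.48860 + 0.00000j  product -0.23854 + 0.00000j
  m=+1: Y*=0.01366 - 0.00125j  Y=0.00019 + 0.00024j  product 0.00000 + 0.00000j
Total Σ_m = -0.23854 + 0.00000j. Multiply by 4.188790: -0.99919 + 0.00000j. P_1(cos γ) = -0.999187

-0.999187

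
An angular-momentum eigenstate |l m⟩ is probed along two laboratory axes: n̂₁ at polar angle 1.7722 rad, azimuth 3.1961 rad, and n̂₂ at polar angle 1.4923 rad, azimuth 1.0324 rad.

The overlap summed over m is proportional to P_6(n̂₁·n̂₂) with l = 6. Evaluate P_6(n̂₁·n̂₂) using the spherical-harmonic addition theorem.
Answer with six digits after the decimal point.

0.252055

Summing Y*_{l m}(θ₁,φ₁)·Y_{l m}(θ₂,φ₂) over m ∈ [−6, 6]; prefactor 4π/(2·6+1) = 0.966644:
  m=-6: (0.404725, 0.137293) × (0.472359, 0.042049) = (0.185403, 0.081870)  (running Σ = (0.185403, 0.081870))
  m=-5: (0.291116, 0.081364) × (0.056160, 0.116375) = (0.006880, 0.038448)  (running Σ = (0.192283, 0.120318))
  m=-4: (-0.179704, -0.039814) × (0.180830, -0.274334) = (-0.043418, 0.042099)  (running Σ = (0.148865, 0.162417))
  m=-3: (-0.309555, -0.051075) × (0.148257, 0.006586) = (-0.045557, -0.009611)  (running Σ = (0.103307, 0.152806))
  m=-2: (0.103350, 0.011312) × (-0.136684, -0.253804) = (-0.011255, -0.027777)  (running Σ = (0.092052, 0.125030))
  m=-1: (0.310603, 0.016947) × (0.079544, -0.133183) = (0.026964, -0.040019)  (running Σ = (0.119016, 0.085011))
  m=0: (-0.081862, -0.000000) × (-0.277556, 0.000000) = (0.022721, 0.000000)  (running Σ = (0.141737, 0.085011))
  m=1: (-0.310603, 0.016947) × (-0.079544, -0.133183) = (0.026964, 0.040019)  (running Σ = (0.168700, 0.125030))
  m=2: (0.103350, -0.011312) × (-0.136684, 0.253804) = (-0.011255, 0.027777)  (running Σ = (0.157445, 0.152806))
  m=3: (0.309555, -0.051075) × (-0.148257, 0.006586) = (-0.045557, 0.009611)  (running Σ = (0.111888, 0.162417))
  m=4: (-0.179704, 0.039814) × (0.180830, 0.274334) = (-0.043418, -0.042099)  (running Σ = (0.068469, 0.120318))
  m=5: (-0.291116, 0.081364) × (-0.056160, 0.116375) = (0.006880, -0.038448)  (running Σ = (0.075350, 0.081870))
  m=6: (0.404725, -0.137293) × (0.472359, -0.042049) = (0.185403, -0.081870)  (running Σ = (0.260752, 0.000000))
Total Σ_m = (0.260752, 0.000000). Multiply by 0.966644: (0.252055, 0.000000). P_6(cos γ) = 0.252055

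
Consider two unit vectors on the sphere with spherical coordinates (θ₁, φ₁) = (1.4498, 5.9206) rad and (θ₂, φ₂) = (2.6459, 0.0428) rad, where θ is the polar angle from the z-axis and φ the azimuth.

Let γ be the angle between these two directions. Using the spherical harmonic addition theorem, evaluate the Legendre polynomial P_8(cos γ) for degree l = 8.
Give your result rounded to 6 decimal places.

-0.268852

Addition theorem: P_8(cos γ) = (4π/17) Σ_m Y*_{lm}(Ω₁) Y_{lm}(Ω₂), m = −8…8:
  [-8]  conj(Y_{8,-8})(Ω₁) = -0.47201 - 0.11596j ; Y_{8,-8}(Ω₂) = 0.00127 - 0.00045j ; Δ = -0.00065 + 0.00007j
  [-7]  conj(Y_{8,-7})(Ω₁) = -0.19464 - 0.13416j ; Y_{8,-7}(Ω₂) = -0.00954 + 0.00295j ; Δ = 0.00225 + 0.00071j
  [-6]  conj(Y_{8,-6})(Ω₁) = 0.16003 + 0.23157j ; Y_{8,-6}(Ω₂) = 0.04471 - 0.01174j ; Δ = 0.00987 + 0.00848j
  [-5]  conj(Y_{8,-5})(Ω₁) = 0.06310 + 0.25549j ; Y_{8,-5}(Ω₂) = -0.14645 + 0.03183j ; Δ = -0.01737 - 0.03541j
  [-4]  conj(Y_{8,-4})(Ω₁) = 0.02507 - 0.20709j ; Y_{8,-4}(Ω₂) = 0.33779 - 0.05840j ; Δ = -0.00363 - 0.07142j
  [-3]  conj(Y_{8,-3})(Ω₁) = 0.12596 - 0.24016j ; Y_{8,-3}(Ω₂) = -0.51100 + 0.06598j ; Δ = -0.04852 + 0.13103j
  [-2]  conj(Y_{8,-2})(Ω₁) = -0.13063 + 0.11577j ; Y_{8,-2}(Ω₂) = 0.37552 - 0.03222j ; Δ = -0.04532 + 0.04768j
  [-1]  conj(Y_{8,-1})(Ω₁) = -0.25569 + 0.09700j ; Y_{8,-1}(Ω₂) = 0.16691 - 0.00715j ; Δ = -0.04198 + 0.01802j
  [+0]  conj(Y_{8,0})(Ω₁) = 0.16426 + 0.00000j ; Y_{8,0}(Ω₂) = -0.44445 + 0.00000j ; Δ = -0.07301 + 0.00000j
  [+1]  conj(Y_{8,1})(Ω₁) = 0.25569 + 0.09700j ; Y_{8,1}(Ω₂) = -0.16691 - 0.00715j ; Δ = -0.04198 - 0.01802j
  [+2]  conj(Y_{8,2})(Ω₁) = -0.13063 - 0.11577j ; Y_{8,2}(Ω₂) = 0.37552 + 0.03222j ; Δ = -0.04532 - 0.04768j
  [+3]  conj(Y_{8,3})(Ω₁) = -0.12596 - 0.24016j ; Y_{8,3}(Ω₂) = 0.51100 + 0.06598j ; Δ = -0.04852 - 0.13103j
  [+4]  conj(Y_{8,4})(Ω₁) = 0.02507 + 0.20709j ; Y_{8,4}(Ω₂) = 0.33779 + 0.05840j ; Δ = -0.00363 + 0.07142j
  [+5]  conj(Y_{8,5})(Ω₁) = -0.06310 + 0.25549j ; Y_{8,5}(Ω₂) = 0.14645 + 0.03183j ; Δ = -0.01737 + 0.03541j
  [+6]  conj(Y_{8,6})(Ω₁) = 0.16003 - 0.23157j ; Y_{8,6}(Ω₂) = 0.04471 + 0.01174j ; Δ = 0.00987 - 0.00848j
  [+7]  conj(Y_{8,7})(Ω₁) = 0.19464 - 0.13416j ; Y_{8,7}(Ω₂) = 0.00954 + 0.00295j ; Δ = 0.00225 - 0.00071j
  [+8]  conj(Y_{8,8})(Ω₁) = -0.47201 + 0.11596j ; Y_{8,8}(Ω₂) = 0.00127 + 0.00045j ; Δ = -0.00065 - 0.00007j
Total Σ_m = -0.36371 - 0.00000j. Multiply by 0.739198: -0.26885 - 0.00000j. P_8(cos γ) = -0.268852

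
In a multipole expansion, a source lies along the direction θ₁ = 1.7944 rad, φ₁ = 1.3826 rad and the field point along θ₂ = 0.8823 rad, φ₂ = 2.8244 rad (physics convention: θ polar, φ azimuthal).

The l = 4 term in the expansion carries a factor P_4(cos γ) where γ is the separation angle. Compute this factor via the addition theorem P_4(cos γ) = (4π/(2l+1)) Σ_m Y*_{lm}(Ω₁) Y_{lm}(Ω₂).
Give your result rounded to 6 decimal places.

Summing Y*_{l m}(θ₁,φ₁)·Y_{l m}(θ₂,φ₂) over m ∈ [−4, 4]; prefactor 4π/(2·4+1) = 1.396263:
  [-4]  conj(Y_{4,-4})(Ω₁) = +0.291976-0.273527i ; Y_{4,-4}(Ω₂) = +0.046805+0.150229i ; Δ = +0.054757+0.031061i
  [-3]  conj(Y_{4,-3})(Ω₁) = +0.137692+0.217398i ; Y_{4,-3}(Ω₂) = -0.212540-0.298206i ; Δ = +0.035565-0.087266i
  [-2]  conj(Y_{4,-2})(Ω₁) = +0.193992-0.076673i ; Y_{4,-2}(Ω₂) = +0.293361+0.215871i ; Δ = +0.073461+0.019384i
  [-1]  conj(Y_{4,-1})(Ω₁) = +0.050826+0.266874i ; Y_{4,-1}(Ω₂) = +0.038390+0.012602i ; Δ = -0.001412+0.010886i
  [+0]  conj(Y_{4,0})(Ω₁) = +0.170261-0.000000i ; Y_{4,0}(Ω₂) = -0.360404+0.000000i ; Δ = -0.061363+0.000000i
  [+1]  conj(Y_{4,1})(Ω₁) = -0.050826+0.266874i ; Y_{4,1}(Ω₂) = -0.038390+0.012602i ; Δ = -0.001412-0.010886i
  [+2]  conj(Y_{4,2})(Ω₁) = +0.193992+0.076673i ; Y_{4,2}(Ω₂) = +0.293361-0.215871i ; Δ = +0.073461-0.019384i
  [+3]  conj(Y_{4,3})(Ω₁) = -0.137692+0.217398i ; Y_{4,3}(Ω₂) = +0.212540-0.298206i ; Δ = +0.035565+0.087266i
  [+4]  conj(Y_{4,4})(Ω₁) = +0.291976+0.273527i ; Y_{4,4}(Ω₂) = +0.046805-0.150229i ; Δ = +0.054757-0.031061i
Σ over m = +0.263379+0.000000i; ×(4π/9) → +0.367747+0.000000i. Real part: 0.367747

0.367747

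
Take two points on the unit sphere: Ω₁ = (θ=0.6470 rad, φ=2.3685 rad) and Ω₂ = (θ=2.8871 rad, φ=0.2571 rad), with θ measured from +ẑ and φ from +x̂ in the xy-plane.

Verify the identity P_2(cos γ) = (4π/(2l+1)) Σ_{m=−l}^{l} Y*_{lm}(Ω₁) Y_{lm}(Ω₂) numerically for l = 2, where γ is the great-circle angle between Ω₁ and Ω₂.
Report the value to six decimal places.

Addition theorem: P_2(cos γ) = (4π/5) Σ_m Y*_{lm}(Ω₁) Y_{lm}(Ω₂), m = −2…2:
  [-2]  conj(Y_{2,-2})(Ω₁) = +0.003454-0.140315i ; Y_{2,-2}(Ω₂) = +0.021316-0.012041i ; Δ = -0.001616-0.003033i
  [-1]  conj(Y_{2,-1})(Ω₁) = -0.265954+0.259487i ; Y_{2,-1}(Ω₂) = -0.182041+0.047862i ; Δ = +0.035995-0.059967i
  [+0]  conj(Y_{2,0})(Ω₁) = +0.286979-0.000000i ; Y_{2,0}(Ω₂) = +0.570814+0.000000i ; Δ = +0.163812+0.000000i
  [+1]  conj(Y_{2,1})(Ω₁) = +0.265954+0.259487i ; Y_{2,1}(Ω₂) = +0.182041+0.047862i ; Δ = +0.035995+0.059967i
  [+2]  conj(Y_{2,2})(Ω₁) = +0.003454+0.140315i ; Y_{2,2}(Ω₂) = +0.021316+0.012041i ; Δ = -0.001616+0.003033i
Σ over m = +0.232570+0.000000i; ×(4π/5) → +0.584511+0.000000i. Real part: 0.584511

0.584511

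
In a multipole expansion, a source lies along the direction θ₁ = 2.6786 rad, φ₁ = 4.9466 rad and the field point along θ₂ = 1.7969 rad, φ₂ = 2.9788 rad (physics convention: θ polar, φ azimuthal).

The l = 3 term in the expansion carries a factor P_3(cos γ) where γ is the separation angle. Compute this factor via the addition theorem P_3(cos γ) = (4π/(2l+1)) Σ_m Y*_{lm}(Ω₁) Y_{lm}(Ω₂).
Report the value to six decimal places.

Addition theorem: P_3(cos γ) = (4π/7) Σ_m Y*_{lm}(Ω₁) Y_{lm}(Ω₂), m = −3…3:
  [-3]  conj(Y_{3,-3})(Ω₁) = (-0.024021, 0.028367) ; Y_{3,-3}(Ω₂) = (-0.341024, -0.181188) ; Δ = (0.013332, -0.005321)
  [-2]  conj(Y_{3,-2})(Ω₁) = (0.162752, 0.082349) ; Y_{3,-2}(Ω₂) = (-0.206165, -0.069601) ; Δ = (-0.027822, -0.028305)
  [-1]  conj(Y_{3,-1})(Ω₁) = (0.100582, -0.421569) ; Y_{3,-1}(Ω₂) = (0.232692, 0.038219) ; Δ = (0.039517, -0.094252)
  [+0]  conj(Y_{3,0})(Ω₁) = (-0.334763, -0.000000) ; Y_{3,0}(Ω₂) = (0.229956, 0.000000) ; Δ = (-0.076981, -0.000000)
  [+1]  conj(Y_{3,1})(Ω₁) = (-0.100582, -0.421569) ; Y_{3,1}(Ω₂) = (-0.232692, 0.038219) ; Δ = (0.039517, 0.094252)
  [+2]  conj(Y_{3,2})(Ω₁) = (0.162752, -0.082349) ; Y_{3,2}(Ω₂) = (-0.206165, 0.069601) ; Δ = (-0.027822, 0.028305)
  [+3]  conj(Y_{3,3})(Ω₁) = (0.024021, 0.028367) ; Y_{3,3}(Ω₂) = (0.341024, -0.181188) ; Δ = (0.013332, 0.005321)
Accumulated sum (-0.026928, -0.000000); after 4π/(2l+1) scaling, (-0.048342, -0.000000) ⇒ P_3 = -0.048342

-0.048342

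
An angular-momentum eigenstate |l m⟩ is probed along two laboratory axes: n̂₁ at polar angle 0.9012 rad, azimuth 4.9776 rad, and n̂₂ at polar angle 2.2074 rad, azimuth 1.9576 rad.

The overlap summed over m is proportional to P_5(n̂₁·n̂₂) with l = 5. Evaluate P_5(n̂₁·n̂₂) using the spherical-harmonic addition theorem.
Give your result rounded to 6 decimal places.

Summing Y*_{l m}(θ₁,φ₁)·Y_{l m}(θ₂,φ₂) over m ∈ [−5, 5]; prefactor 4π/(2·5+1) = 1.142397:
  m=-5: Y*=0.13344 - 0.03333j  Y=-0.14586 + 0.05544j  product -0.01762 + 0.01226j
  m=-4: Y*=0.16806 + 0.30049j  Y=-0.00860 + 0.36470j  product -0.11103 + 0.05871j
  m=-3: Y*=-0.29386 + 0.28791j  Y=0.35965 + 0.15648j  product -0.15074 + 0.05756j
  m=-2: Y*=-0.08685 - 0.05093j  Y=0.02804 - 0.02739j  product -0.00383 + 0.00095j
  m=-1: Y*=-0.08404 + 0.30942j  Y=0.12872 + 0.31601j  product -0.10860 + 0.01327j
  m=+0: Y*=-0.18995 + 0.00000j  Y=0.12998 + 0.00000j  product -0.02469 + 0.00000j
  m=+1: Y*=0.08404 + 0.30942j  Y=-0.12872 + 0.31601j  product -0.10860 - 0.01327j
  m=+2: Y*=-0.08685 + 0.05093j  Y=0.02804 + 0.02739j  product -0.00383 - 0.00095j
  m=+3: Y*=0.29386 + 0.28791j  Y=-0.35965 + 0.15648j  product -0.15074 - 0.05756j
  m=+4: Y*=0.16806 - 0.30049j  Y=-0.00860 - 0.36470j  product -0.11103 - 0.05871j
  m=+5: Y*=-0.13344 - 0.03333j  Y=0.14586 + 0.05544j  product -0.01762 - 0.01226j
Total Σ_m = -0.80832 - 0.00000j. Multiply by 1.142397: -0.92342 - 0.00000j. P_5(cos γ) = -0.923420

-0.923420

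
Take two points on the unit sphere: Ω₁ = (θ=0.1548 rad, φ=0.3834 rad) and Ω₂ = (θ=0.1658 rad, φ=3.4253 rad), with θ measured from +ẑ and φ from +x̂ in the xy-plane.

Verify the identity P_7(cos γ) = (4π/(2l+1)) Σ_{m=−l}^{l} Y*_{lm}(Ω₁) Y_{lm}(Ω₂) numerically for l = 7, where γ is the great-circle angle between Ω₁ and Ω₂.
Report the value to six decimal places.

Addition theorem: P_7(cos γ) = (4π/15) Σ_m Y*_{lm}(Ω₁) Y_{lm}(Ω₂), m = −7…7:
  m=-7: Y*=(-0.000001, 0.000000)  Y=(0.000001, 0.000002)  product (-0.000000, -0.000000)
  m=-6: Y*=(-0.000017, 0.000019)  Y=(-0.000005, -0.000037)  product (0.000000, 0.000000)
  m=-5: Y*=(-0.000127, 0.000352)  Y=(-0.000079, 0.000517)  product (-0.000000, -0.000000)
  m=-4: Y*=(0.000148, 0.003968)  Y=(0.002187, -0.004695)  product (0.000019, 0.000008)
  m=-3: Y*=(0.012393, 0.027707)  Y=(-0.024296, 0.027720)  product (-0.001069, -0.000330)
  m=-2: Y*=(0.116170, 0.111927)  Y=(0.153524, -0.097845)  product (0.028786, 0.005817)
  m=-1: Y*=(0.494769, 0.199570)  Y=(-0.534480, 0.155840)  product (-0.295545, -0.029562)
  m=+0: Y*=(0.755309, -0.000000)  Y=(0.710419, 0.000000)  product (0.536586, 0.000000)
  m=+1: Y*=(-0.494769, 0.199570)  Y=(0.534480, 0.155840)  product (-0.295545, 0.029562)
  m=+2: Y*=(0.116170, -0.111927)  Y=(0.153524, 0.097845)  product (0.028786, -0.005817)
  m=+3: Y*=(-0.012393, 0.027707)  Y=(0.024296, 0.027720)  product (-0.001069, 0.000330)
  m=+4: Y*=(0.000148, -0.003968)  Y=(0.002187, 0.004695)  product (0.000019, -0.000008)
  m=+5: Y*=(0.000127, 0.000352)  Y=(0.000079, 0.000517)  product (-0.000000, 0.000000)
  m=+6: Y*=(-0.000017, -0.000019)  Y=(-0.000005, 0.000037)  product (0.000000, -0.000000)
  m=+7: Y*=(0.000001, 0.000000)  Y=(-0.000001, 0.000002)  product (-0.000000, 0.000000)
Accumulated sum (0.000968, -0.000000); after 4π/(2l+1) scaling, (0.000811, -0.000000) ⇒ P_7 = 0.000811

0.000811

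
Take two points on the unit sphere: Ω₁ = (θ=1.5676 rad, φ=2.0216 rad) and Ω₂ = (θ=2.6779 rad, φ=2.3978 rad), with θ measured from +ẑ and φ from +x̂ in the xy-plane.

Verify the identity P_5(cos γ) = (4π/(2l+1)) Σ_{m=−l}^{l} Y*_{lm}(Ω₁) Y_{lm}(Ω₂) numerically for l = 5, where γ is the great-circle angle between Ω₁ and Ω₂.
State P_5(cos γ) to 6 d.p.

Term-by-term m-sum for l=5 (normalisation 4π/11 = 1.142397):
  m=-5: Y*=-0.359945-0.292997i  Y=+0.006960+0.004534i  product -0.001177-0.003671i
  m=-4: Y*=-0.001081+0.004565i  Y=+0.051803-0.008702i  product -0.000016+0.000246i
  m=-3: Y*=-0.337691+0.074942i  Y=+0.117735-0.151518i  product -0.028403+0.059989i
  m=-2: Y*=+0.003360+0.004249i  Y=-0.035280-0.423003i  product +0.001679-0.001571i
  m=-1: Y*=-0.139523+0.288242i  Y=-0.341475-0.314180i  product +0.138203-0.054592i
  m=+0: Y*=+0.005607-0.000000i  Y=+0.071245+0.000000i  product +0.000399+0.000000i
  m=+1: Y*=+0.139523+0.288242i  Y=+0.341475-0.314180i  product +0.138203+0.054592i
  m=+2: Y*=+0.003360-0.004249i  Y=-0.035280+0.423003i  product +0.001679+0.001571i
  m=+3: Y*=+0.337691+0.074942i  Y=-0.117735-0.151518i  product -0.028403-0.059989i
  m=+4: Y*=-0.001081-0.004565i  Y=+0.051803+0.008702i  product -0.000016-0.000246i
  m=+5: Y*=+0.359945-0.292997i  Y=-0.006960+0.004534i  product -0.001177+0.003671i
Σ over m = +0.220971+0.000000i; ×(4π/11) → +0.252437+0.000000i. Real part: 0.252437

0.252437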